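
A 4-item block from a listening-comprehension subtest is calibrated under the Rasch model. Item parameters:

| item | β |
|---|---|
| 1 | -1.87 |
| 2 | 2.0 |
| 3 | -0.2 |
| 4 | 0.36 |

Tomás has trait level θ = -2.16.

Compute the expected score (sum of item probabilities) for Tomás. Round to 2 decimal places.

0.64

P(θ) = 1 / (1 + exp(−(θ − β)))
P_1 = 1/(1+e^{0.2900}) = 0.4280
P_2 = 1/(1+e^{4.1600}) = 0.0154
P_3 = 1/(1+e^{1.9600}) = 0.1235
P_4 = 1/(1+e^{2.5200}) = 0.0745
E[score] = 0.4280 + 0.0154 + 0.1235 + 0.0745 = 0.6413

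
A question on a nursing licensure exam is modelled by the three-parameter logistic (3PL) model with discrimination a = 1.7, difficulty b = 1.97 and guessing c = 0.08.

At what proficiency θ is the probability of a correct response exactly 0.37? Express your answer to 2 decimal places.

P(θ) = c + (1 − c) · 1 / (1 + exp(−a(θ − b)))
Remove guessing floor: (0.37 − 0.08)/(1 − 0.08) = 0.3152
logit = ln(0.3152/0.6848) = -0.7758
θ = b + logit/(a) = 1.97 + (-0.7758)/1.7000 = 1.5136

1.51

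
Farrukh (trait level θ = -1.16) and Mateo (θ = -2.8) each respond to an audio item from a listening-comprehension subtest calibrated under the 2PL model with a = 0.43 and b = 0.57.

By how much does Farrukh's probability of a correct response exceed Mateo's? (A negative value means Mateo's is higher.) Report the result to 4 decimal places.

0.1320

P(θ) = 1 / (1 + exp(−a(θ − b)))
P(Farrukh) = 0.3222  [exponent -0.7439]
P(Mateo) = 0.1901  [exponent -1.4491]
Difference = 0.3222 − 0.1901 = 0.1320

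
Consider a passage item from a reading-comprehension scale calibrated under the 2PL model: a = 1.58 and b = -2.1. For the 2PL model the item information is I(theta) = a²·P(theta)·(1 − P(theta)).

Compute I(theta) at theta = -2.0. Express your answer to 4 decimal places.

0.6202

P = 1/(1+e^{-0.1580}) = 0.5394
P(1−P) = 0.5394 × 0.4606 = 0.2484
I = a² × P(1−P) = 1.58² × 0.2484 = 0.62022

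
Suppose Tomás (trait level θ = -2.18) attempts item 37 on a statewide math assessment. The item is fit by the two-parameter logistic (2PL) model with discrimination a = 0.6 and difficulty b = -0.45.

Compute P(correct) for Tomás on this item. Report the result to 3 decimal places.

0.262

P(θ) = 1 / (1 + exp(−a(θ − b)))
Exponent: 0.6 × (-2.18 − (-0.45)) = -1.0380
1/(1 + e^{1.0380}) = 0.2615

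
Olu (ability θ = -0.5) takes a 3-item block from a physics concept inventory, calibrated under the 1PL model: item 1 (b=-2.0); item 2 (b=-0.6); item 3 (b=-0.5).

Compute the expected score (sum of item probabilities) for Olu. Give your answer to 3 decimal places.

P(θ) = 1 / (1 + exp(−(θ − b)))
P_1 = 1/(1+e^{-1.5000}) = 0.8176
P_2 = 1/(1+e^{-0.1000}) = 0.5250
P_3 = 1/(1+e^{0.0000}) = 0.5000
E[score] = 0.8176 + 0.5250 + 0.5000 = 1.8426

1.843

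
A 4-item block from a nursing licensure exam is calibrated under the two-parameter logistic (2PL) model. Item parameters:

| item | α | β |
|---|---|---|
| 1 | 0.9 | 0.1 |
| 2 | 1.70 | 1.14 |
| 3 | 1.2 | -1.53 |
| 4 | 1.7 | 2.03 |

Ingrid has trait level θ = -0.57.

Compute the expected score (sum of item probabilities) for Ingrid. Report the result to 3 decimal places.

P(θ) = 1 / (1 + exp(−α(θ − β)))
P_1 = 1/(1+e^{0.6030}) = 0.3537
P_2 = 1/(1+e^{2.9070}) = 0.0518
P_3 = 1/(1+e^{-1.1520}) = 0.7599
P_4 = 1/(1+e^{4.4200}) = 0.0119
E[score] = 0.3537 + 0.0518 + 0.7599 + 0.0119 = 1.1772

1.177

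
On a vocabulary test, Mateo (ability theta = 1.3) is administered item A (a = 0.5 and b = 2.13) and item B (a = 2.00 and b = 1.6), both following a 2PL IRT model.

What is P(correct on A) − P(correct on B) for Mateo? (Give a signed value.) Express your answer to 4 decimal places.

0.0434

P(theta) = 1 / (1 + exp(−a(theta − b)))
P_A = 0.3977
P_B = 0.3543
P_A − P_B = 0.0434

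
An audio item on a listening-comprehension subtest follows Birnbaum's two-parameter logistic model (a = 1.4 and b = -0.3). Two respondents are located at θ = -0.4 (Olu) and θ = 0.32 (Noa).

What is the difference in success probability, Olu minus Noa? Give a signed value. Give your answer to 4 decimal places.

-0.2393

P(θ) = 1 / (1 + exp(−a(θ − b)))
P(Olu) = 0.4651  [exponent -0.1400]
P(Noa) = 0.7043  [exponent 0.8680]
Difference = 0.4651 − 0.7043 = -0.2393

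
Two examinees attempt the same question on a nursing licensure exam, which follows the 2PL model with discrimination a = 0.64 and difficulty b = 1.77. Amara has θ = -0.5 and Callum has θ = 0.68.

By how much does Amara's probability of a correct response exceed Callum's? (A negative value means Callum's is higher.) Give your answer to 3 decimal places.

P(θ) = 1 / (1 + exp(−a(θ − b)))
P(Amara) = 0.1896  [exponent -1.4528]
P(Callum) = 0.3323  [exponent -0.6976]
Difference = 0.1896 − 0.3323 = -0.1428

-0.143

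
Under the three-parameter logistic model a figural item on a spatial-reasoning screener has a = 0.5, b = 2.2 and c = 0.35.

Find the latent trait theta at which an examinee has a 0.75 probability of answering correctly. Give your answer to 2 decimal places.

P(theta) = c + (1 − c) · 1 / (1 + exp(−a(theta − b)))
Remove guessing floor: (0.75 − 0.35)/(1 − 0.35) = 0.6154
logit = ln(0.6154/0.3846) = 0.4700
theta = b + logit/(a) = 2.2 + 0.4700/0.5000 = 3.1400

3.14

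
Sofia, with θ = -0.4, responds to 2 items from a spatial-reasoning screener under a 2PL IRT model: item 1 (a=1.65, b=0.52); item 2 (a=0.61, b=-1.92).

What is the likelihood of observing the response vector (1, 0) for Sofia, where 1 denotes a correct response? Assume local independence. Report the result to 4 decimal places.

0.0510

P(θ) = 1 / (1 + exp(−a(θ − b)))
P_1 = 1/(1+e^{1.5180}) = 0.1798
P_2 = 1/(1+e^{-0.9272}) = 0.7165
L = P_1 × (1−P_2) = 0.1798 × 0.2835 = 0.05096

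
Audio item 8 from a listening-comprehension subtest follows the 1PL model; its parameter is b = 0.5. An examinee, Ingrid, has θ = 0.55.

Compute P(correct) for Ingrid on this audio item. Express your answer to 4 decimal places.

0.5125

P(θ) = 1 / (1 + exp(−(θ − b)))
Exponent: (0.55 − 0.5) = 0.0500
1/(1 + e^{-0.0500}) = 0.5125
P = 0.5125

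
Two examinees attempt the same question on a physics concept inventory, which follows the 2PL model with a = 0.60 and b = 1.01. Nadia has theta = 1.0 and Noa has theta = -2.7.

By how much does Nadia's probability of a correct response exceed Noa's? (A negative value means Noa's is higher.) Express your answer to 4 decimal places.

P(theta) = 1 / (1 + exp(−a(theta − b)))
P(Nadia) = 0.4985  [exponent -0.0060]
P(Noa) = 0.0974  [exponent -2.2260]
Difference = 0.4985 − 0.0974 = 0.4011

0.4011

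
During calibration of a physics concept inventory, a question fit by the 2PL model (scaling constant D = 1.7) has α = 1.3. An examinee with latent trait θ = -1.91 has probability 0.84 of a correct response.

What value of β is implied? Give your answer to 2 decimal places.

-2.66

P(θ) = 1 / (1 + exp(−D·α(θ − β)))
logit(0.84) = ln(0.84/0.16) = 1.6582
β = θ − logit/(1.7·α) = -1.91 − 1.6582/2.2100 = -2.6603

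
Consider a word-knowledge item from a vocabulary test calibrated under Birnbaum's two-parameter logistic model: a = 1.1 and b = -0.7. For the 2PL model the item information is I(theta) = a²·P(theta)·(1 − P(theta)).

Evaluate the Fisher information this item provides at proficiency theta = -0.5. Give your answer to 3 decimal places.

0.299

P = 1/(1+e^{-0.2200}) = 0.5548
P(1−P) = 0.5548 × 0.4452 = 0.2470
I = a² × P(1−P) = 1.1² × 0.2470 = 0.29887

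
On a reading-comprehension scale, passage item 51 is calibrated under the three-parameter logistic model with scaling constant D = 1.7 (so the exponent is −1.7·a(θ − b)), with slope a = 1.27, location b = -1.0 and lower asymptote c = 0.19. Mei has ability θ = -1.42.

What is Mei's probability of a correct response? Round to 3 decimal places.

0.423

P(θ) = c + (1 − c) · 1 / (1 + exp(−D·a(θ − b)))
Exponent: 1.7 × 1.27 × (-1.42 − (-1.0)) = -0.9068
1/(1 + e^{0.9068}) = 0.2877
P = 0.19 + 0.81 × 0.2877 = 0.4230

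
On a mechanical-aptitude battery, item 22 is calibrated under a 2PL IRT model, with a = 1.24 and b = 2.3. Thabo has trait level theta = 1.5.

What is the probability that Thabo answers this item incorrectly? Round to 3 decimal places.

P(theta) = 1 / (1 + exp(−a(theta − b)))
Exponent: 1.24 × (1.5 − 2.3) = -0.9920
1/(1 + e^{0.9920}) = 0.2705
P(incorrect) = 1 − 0.2705 = 0.7295

0.729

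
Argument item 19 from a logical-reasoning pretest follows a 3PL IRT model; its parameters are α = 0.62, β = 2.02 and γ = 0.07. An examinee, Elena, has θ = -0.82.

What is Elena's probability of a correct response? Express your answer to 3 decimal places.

0.206

P(θ) = γ + (1 − γ) · 1 / (1 + exp(−α(θ − β)))
Exponent: 0.62 × (-0.82 − 2.02) = -1.7608
1/(1 + e^{1.7608}) = 0.1467
P = 0.07 + 0.93 × 0.1467 = 0.2064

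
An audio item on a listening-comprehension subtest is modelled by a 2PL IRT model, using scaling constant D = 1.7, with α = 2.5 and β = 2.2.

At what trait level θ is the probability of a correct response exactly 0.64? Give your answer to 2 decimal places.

P(θ) = 1 / (1 + exp(−D·α(θ − β)))
logit = ln(0.6400/0.3600) = 0.5754
θ = β + logit/(1.7·α) = 2.2 + 0.5754/4.2500 = 2.3354

2.34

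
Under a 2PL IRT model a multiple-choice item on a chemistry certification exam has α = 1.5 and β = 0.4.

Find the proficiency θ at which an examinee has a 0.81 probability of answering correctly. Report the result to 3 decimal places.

1.367

P(θ) = 1 / (1 + exp(−α(θ − β)))
logit = ln(0.8100/0.1900) = 1.4500
θ = β + logit/(α) = 0.4 + 1.4500/1.5000 = 1.3667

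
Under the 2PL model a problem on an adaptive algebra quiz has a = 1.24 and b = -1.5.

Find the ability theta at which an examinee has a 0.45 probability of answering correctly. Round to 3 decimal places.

-1.662

P(theta) = 1 / (1 + exp(−a(theta − b)))
logit = ln(0.4500/0.5500) = -0.2007
theta = b + logit/(a) = -1.5 + (-0.2007)/1.2400 = -1.6618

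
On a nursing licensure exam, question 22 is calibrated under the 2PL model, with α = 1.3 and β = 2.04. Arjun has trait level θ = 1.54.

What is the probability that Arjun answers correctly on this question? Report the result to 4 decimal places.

0.3430

P(θ) = 1 / (1 + exp(−α(θ − β)))
Exponent: 1.3 × (1.54 − 2.04) = -0.6500
1/(1 + e^{0.6500}) = 0.3430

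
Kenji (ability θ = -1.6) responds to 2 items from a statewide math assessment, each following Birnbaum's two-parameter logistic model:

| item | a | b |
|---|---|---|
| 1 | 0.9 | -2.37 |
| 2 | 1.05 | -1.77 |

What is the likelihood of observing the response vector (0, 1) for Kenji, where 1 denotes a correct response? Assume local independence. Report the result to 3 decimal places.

P(θ) = 1 / (1 + exp(−a(θ − b)))
P_1 = 1/(1+e^{-0.6930}) = 0.6666
P_2 = 1/(1+e^{-0.1785}) = 0.5445
L = (1−P_1) × P_2 = 0.3334 × 0.5445 = 0.18152

0.182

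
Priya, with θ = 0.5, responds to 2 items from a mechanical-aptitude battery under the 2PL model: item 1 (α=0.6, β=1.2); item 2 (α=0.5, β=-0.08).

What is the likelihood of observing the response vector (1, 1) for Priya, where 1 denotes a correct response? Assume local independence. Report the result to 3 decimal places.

P(θ) = 1 / (1 + exp(−α(θ − β)))
P_1 = 1/(1+e^{0.4200}) = 0.3965
P_2 = 1/(1+e^{-0.2900}) = 0.5720
L = P_1 × P_2 = 0.3965 × 0.5720 = 0.22681

0.227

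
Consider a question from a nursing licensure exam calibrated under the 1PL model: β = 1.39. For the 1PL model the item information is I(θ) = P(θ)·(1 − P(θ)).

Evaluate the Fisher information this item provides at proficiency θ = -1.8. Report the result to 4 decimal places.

0.0380

P = 1/(1+e^{3.1900}) = 0.0395
P(1−P) = 0.0395 × 0.9605 = 0.0380
I = P(1−P) = 0.03798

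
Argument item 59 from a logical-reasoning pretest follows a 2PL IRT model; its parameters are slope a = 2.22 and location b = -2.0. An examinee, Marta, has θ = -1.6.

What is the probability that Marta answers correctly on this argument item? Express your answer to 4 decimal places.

P(θ) = 1 / (1 + exp(−a(θ − b)))
Exponent: 2.22 × (-1.6 − (-2.0)) = 0.8880
1/(1 + e^{-0.8880}) = 0.7085

0.7085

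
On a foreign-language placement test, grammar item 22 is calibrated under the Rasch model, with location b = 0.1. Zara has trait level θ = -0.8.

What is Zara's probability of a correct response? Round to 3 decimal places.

P(θ) = 1 / (1 + exp(−(θ − b)))
Exponent: (-0.8 − 0.1) = -0.9000
1/(1 + e^{0.9000}) = 0.2891
P = 0.2891

0.289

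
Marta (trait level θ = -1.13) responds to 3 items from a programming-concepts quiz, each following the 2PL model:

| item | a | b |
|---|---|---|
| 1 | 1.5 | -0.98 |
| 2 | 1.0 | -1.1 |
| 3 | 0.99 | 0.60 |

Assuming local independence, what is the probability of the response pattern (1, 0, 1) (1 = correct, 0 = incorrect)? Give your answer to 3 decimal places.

P(θ) = 1 / (1 + exp(−a(θ − b)))
P_1 = 1/(1+e^{0.2250}) = 0.4440
P_2 = 1/(1+e^{0.0300}) = 0.4925
P_3 = 1/(1+e^{1.7127}) = 0.1528
L = P_1 × (1−P_2) × P_3 = 0.4440 × 0.5075 × 0.1528 = 0.03443

0.034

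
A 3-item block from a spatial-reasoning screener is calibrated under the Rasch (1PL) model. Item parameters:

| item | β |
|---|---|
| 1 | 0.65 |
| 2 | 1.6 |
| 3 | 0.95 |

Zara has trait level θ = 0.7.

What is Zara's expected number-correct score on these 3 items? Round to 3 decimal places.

P(θ) = 1 / (1 + exp(−(θ − β)))
P_1 = 1/(1+e^{-0.0500}) = 0.5125
P_2 = 1/(1+e^{0.9000}) = 0.2891
P_3 = 1/(1+e^{0.2500}) = 0.4378
E[score] = 0.5125 + 0.2891 + 0.4378 = 1.2394

1.239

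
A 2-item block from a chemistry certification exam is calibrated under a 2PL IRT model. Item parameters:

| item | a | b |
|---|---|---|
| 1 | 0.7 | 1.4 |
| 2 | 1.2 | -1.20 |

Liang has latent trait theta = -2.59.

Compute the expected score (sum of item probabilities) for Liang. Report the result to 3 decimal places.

P(theta) = 1 / (1 + exp(−a(theta − b)))
P_1 = 1/(1+e^{2.7930}) = 0.0577
P_2 = 1/(1+e^{1.6680}) = 0.1587
E[score] = 0.0577 + 0.1587 = 0.2164

0.216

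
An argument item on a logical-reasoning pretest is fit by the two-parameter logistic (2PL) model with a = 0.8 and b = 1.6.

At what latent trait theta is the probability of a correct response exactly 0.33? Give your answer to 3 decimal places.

0.715

P(theta) = 1 / (1 + exp(−a(theta − b)))
logit = ln(0.3300/0.6700) = -0.7082
theta = b + logit/(a) = 1.6 + (-0.7082)/0.8000 = 0.7148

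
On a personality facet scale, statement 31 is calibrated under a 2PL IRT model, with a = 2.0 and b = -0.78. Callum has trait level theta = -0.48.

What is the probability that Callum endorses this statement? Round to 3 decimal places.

P(theta) = 1 / (1 + exp(−a(theta − b)))
Exponent: 2.0 × (-0.48 − (-0.78)) = 0.6000
1/(1 + e^{-0.6000}) = 0.6457

0.646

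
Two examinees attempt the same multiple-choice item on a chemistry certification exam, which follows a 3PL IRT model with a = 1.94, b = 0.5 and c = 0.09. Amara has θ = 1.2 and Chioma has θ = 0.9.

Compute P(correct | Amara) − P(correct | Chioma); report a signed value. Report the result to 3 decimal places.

P(θ) = c + (1 − c) · 1 / (1 + exp(−a(θ − b)))
P(Amara) = 0.8138  [exponent 1.3580]
P(Chioma) = 0.7132  [exponent 0.7760]
Difference = 0.8138 − 0.7132 = 0.1007

0.101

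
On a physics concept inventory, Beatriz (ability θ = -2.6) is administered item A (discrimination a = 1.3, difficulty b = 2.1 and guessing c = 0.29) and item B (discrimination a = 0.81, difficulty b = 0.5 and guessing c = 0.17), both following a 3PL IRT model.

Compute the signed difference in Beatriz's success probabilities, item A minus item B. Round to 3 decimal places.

0.059

P(θ) = c + (1 − c) · 1 / (1 + exp(−a(θ − b)))
P_A = 0.2916
P_B = 0.2323
P_A − P_B = 0.0592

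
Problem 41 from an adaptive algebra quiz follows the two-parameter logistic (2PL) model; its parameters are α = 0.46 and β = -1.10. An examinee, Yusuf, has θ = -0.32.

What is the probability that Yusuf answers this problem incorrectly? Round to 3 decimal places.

P(θ) = 1 / (1 + exp(−α(θ − β)))
Exponent: 0.46 × (-0.32 − (-1.10)) = 0.3588
1/(1 + e^{-0.3588}) = 0.5887
P(incorrect) = 1 − 0.5887 = 0.4113

0.411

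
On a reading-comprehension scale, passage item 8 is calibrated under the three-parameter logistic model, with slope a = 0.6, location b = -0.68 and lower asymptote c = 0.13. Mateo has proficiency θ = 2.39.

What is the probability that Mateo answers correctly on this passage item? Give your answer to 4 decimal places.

0.8810

P(θ) = c + (1 − c) · 1 / (1 + exp(−a(θ − b)))
Exponent: 0.6 × (2.39 − (-0.68)) = 1.8420
1/(1 + e^{-1.8420}) = 0.8632
P = 0.13 + 0.87 × 0.8632 = 0.8810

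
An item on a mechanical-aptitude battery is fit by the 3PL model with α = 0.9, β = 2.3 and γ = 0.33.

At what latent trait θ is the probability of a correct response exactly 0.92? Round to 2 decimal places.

4.52

P(θ) = γ + (1 − γ) · 1 / (1 + exp(−α(θ − β)))
Remove guessing floor: (0.92 − 0.33)/(1 − 0.33) = 0.8806
logit = ln(0.8806/0.1194) = 1.9981
θ = β + logit/(α) = 2.3 + 1.9981/0.9000 = 4.5201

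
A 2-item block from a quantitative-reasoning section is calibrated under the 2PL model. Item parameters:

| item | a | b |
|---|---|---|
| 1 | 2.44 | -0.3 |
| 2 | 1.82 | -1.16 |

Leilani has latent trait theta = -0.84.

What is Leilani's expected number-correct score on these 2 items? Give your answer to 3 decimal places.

P(theta) = 1 / (1 + exp(−a(theta − b)))
P_1 = 1/(1+e^{1.3176}) = 0.2112
P_2 = 1/(1+e^{-0.5824}) = 0.6416
E[score] = 0.2112 + 0.6416 = 0.8528

0.853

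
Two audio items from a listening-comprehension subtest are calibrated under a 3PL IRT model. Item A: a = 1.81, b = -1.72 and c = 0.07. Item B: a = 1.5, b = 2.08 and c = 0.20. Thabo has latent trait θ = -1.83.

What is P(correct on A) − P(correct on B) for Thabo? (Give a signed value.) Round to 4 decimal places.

P(θ) = c + (1 − c) · 1 / (1 + exp(−a(θ − b)))
P_A = 0.4889
P_B = 0.2023
P_A − P_B = 0.2866

0.2866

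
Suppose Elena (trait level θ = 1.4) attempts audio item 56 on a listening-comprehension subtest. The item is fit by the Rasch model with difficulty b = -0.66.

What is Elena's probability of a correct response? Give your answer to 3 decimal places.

0.887

P(θ) = 1 / (1 + exp(−(θ − b)))
Exponent: (1.4 − (-0.66)) = 2.0600
1/(1 + e^{-2.0600}) = 0.8870
P = 0.8870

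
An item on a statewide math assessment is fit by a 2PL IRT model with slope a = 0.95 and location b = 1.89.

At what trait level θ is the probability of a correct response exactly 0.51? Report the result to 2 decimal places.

P(θ) = 1 / (1 + exp(−a(θ − b)))
logit = ln(0.5100/0.4900) = 0.0400
θ = b + logit/(a) = 1.89 + 0.0400/0.9500 = 1.9321

1.93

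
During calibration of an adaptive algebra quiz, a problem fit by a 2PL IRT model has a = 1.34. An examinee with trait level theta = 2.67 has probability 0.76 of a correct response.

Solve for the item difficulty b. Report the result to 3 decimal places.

P(theta) = 1 / (1 + exp(−a(theta − b)))
logit(0.76) = ln(0.76/0.24) = 1.1527
b = theta − logit/(a) = 2.67 − 1.1527/1.3400 = 1.8098

1.810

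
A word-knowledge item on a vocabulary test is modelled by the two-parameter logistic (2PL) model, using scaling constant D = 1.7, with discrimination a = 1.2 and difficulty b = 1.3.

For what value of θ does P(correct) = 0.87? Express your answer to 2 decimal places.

2.23

P(θ) = 1 / (1 + exp(−D·a(θ − b)))
logit = ln(0.8700/0.1300) = 1.9010
θ = b + logit/(1.7·a) = 1.3 + 1.9010/2.0400 = 2.2318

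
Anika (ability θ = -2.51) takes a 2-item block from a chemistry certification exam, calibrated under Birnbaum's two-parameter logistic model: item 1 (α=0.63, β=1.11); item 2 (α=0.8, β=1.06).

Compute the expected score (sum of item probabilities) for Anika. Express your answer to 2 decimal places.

0.15

P(θ) = 1 / (1 + exp(−α(θ − β)))
P_1 = 1/(1+e^{2.2806}) = 0.0927
P_2 = 1/(1+e^{2.8560}) = 0.0544
E[score] = 0.0927 + 0.0544 = 0.1471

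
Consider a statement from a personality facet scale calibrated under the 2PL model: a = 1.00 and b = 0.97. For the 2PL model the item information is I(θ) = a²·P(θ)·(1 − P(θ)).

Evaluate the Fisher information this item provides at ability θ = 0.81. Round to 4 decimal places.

P = 1/(1+e^{0.1600}) = 0.4601
P(1−P) = 0.4601 × 0.5399 = 0.2484
I = a² × P(1−P) = 1.00² × 0.2484 = 0.24841

0.2484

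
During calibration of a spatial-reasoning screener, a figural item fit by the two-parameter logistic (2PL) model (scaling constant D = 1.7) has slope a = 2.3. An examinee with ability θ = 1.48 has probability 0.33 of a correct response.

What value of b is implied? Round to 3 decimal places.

1.661

P(θ) = 1 / (1 + exp(−D·a(θ − b)))
logit(0.33) = ln(0.33/0.67) = -0.7082
b = θ − logit/(1.7·a) = 1.48 − (-0.7082)/3.9100 = 1.6611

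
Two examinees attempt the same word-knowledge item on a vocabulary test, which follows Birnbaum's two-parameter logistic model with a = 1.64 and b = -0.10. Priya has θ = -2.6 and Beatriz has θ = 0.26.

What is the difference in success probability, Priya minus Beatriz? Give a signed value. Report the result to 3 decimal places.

P(θ) = 1 / (1 + exp(−a(θ − b)))
P(Priya) = 0.0163  [exponent -4.1000]
P(Beatriz) = 0.6435  [exponent 0.5904]
Difference = 0.0163 − 0.6435 = -0.6272

-0.627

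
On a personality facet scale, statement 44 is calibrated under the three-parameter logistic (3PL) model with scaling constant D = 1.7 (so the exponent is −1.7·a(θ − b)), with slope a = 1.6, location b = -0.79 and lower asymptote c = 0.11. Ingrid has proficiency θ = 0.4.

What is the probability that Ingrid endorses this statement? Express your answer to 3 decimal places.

P(θ) = c + (1 − c) · 1 / (1 + exp(−D·a(θ − b)))
Exponent: 1.7 × 1.6 × (0.4 − (-0.79)) = 3.2368
1/(1 + e^{-3.2368}) = 0.9622
P = 0.11 + 0.89 × 0.9622 = 0.9664

0.966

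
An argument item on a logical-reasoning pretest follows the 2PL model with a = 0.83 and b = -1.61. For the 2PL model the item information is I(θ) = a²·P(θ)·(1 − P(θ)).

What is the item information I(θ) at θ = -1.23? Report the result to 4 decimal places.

P = 1/(1+e^{-0.3154}) = 0.5782
P(1−P) = 0.5782 × 0.4218 = 0.2439
I = a² × P(1−P) = 0.83² × 0.2439 = 0.16801

0.1680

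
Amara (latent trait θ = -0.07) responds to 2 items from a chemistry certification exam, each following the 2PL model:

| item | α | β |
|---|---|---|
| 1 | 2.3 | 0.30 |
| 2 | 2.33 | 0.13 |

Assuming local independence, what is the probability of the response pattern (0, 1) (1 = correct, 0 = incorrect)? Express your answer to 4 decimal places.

0.2702

P(θ) = 1 / (1 + exp(−α(θ − β)))
P_1 = 1/(1+e^{0.8510}) = 0.2992
P_2 = 1/(1+e^{0.4660}) = 0.3856
L = (1−P_1) × P_2 = 0.7008 × 0.3856 = 0.27019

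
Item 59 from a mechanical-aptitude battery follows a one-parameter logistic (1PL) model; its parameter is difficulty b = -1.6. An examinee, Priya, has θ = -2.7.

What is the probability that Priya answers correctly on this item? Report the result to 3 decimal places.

P(θ) = 1 / (1 + exp(−(θ − b)))
Exponent: (-2.7 − (-1.6)) = -1.1000
1/(1 + e^{1.1000}) = 0.2497
P = 0.2497

0.250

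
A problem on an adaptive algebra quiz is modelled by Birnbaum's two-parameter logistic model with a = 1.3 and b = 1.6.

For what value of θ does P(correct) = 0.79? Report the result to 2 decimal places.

2.62

P(θ) = 1 / (1 + exp(−a(θ − b)))
logit = ln(0.7900/0.2100) = 1.3249
θ = b + logit/(a) = 1.6 + 1.3249/1.3000 = 2.6192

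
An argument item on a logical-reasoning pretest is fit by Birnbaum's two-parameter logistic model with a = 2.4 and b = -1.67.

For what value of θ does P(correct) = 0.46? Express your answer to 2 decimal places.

P(θ) = 1 / (1 + exp(−a(θ − b)))
logit = ln(0.4600/0.5400) = -0.1603
θ = b + logit/(a) = -1.67 + (-0.1603)/2.4000 = -1.7368

-1.74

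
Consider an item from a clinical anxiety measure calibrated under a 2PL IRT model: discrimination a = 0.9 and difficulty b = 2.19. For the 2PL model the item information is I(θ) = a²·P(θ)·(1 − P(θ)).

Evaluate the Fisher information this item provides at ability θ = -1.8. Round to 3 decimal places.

P = 1/(1+e^{3.5910}) = 0.0268
P(1−P) = 0.0268 × 0.9732 = 0.0261
I = a² × P(1−P) = 0.9² × 0.0261 = 0.02115

0.021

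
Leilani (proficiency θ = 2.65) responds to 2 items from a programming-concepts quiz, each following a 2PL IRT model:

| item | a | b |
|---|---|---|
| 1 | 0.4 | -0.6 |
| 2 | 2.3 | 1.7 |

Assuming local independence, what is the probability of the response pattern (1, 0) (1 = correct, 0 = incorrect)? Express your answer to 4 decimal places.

P(θ) = 1 / (1 + exp(−a(θ − b)))
P_1 = 1/(1+e^{-1.3000}) = 0.7858
P_2 = 1/(1+e^{-2.1850}) = 0.8989
L = P_1 × (1−P_2) = 0.7858 × 0.1011 = 0.07945

0.0795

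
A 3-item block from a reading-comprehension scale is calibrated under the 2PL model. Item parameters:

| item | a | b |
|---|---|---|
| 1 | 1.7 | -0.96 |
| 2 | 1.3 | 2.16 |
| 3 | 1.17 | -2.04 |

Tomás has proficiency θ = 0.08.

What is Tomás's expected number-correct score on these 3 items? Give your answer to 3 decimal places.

P(θ) = 1 / (1 + exp(−a(θ − b)))
P_1 = 1/(1+e^{-1.7680}) = 0.8542
P_2 = 1/(1+e^{2.7040}) = 0.0627
P_3 = 1/(1+e^{-2.4804}) = 0.9228
E[score] = 0.8542 + 0.0627 + 0.9228 = 1.8397

1.840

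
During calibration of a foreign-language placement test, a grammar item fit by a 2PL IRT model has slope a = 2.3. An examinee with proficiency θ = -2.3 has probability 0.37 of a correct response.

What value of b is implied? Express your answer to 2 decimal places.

P(θ) = 1 / (1 + exp(−a(θ − b)))
logit(0.37) = ln(0.37/0.63) = -0.5322
b = θ − logit/(a) = -2.3 − (-0.5322)/2.3000 = -2.0686

-2.07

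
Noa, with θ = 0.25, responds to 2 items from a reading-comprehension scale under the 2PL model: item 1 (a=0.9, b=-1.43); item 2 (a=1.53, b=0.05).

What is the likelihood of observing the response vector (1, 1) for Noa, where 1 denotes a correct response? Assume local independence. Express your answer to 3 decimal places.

P(θ) = 1 / (1 + exp(−a(θ − b)))
P_1 = 1/(1+e^{-1.5120}) = 0.8194
P_2 = 1/(1+e^{-0.3060}) = 0.5759
L = P_1 × P_2 = 0.8194 × 0.5759 = 0.47187

0.472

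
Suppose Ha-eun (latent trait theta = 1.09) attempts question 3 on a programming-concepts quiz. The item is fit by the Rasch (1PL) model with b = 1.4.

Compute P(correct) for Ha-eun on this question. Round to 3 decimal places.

P(theta) = 1 / (1 + exp(−(theta − b)))
Exponent: (1.09 − 1.4) = -0.3100
1/(1 + e^{0.3100}) = 0.4231
P = 0.4231

0.423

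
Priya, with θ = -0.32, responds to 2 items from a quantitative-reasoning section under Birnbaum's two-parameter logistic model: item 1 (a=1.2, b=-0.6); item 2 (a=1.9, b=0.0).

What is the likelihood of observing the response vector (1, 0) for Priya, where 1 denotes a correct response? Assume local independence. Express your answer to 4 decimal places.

0.3776

P(θ) = 1 / (1 + exp(−a(θ − b)))
P_1 = 1/(1+e^{-0.3360}) = 0.5832
P_2 = 1/(1+e^{0.6080}) = 0.3525
L = P_1 × (1−P_2) = 0.5832 × 0.6475 = 0.37762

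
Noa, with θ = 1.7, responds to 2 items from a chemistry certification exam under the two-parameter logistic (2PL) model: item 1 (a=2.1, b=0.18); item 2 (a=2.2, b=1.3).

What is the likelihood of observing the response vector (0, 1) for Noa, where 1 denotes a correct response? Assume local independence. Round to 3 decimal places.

0.028

P(θ) = 1 / (1 + exp(−a(θ − b)))
P_1 = 1/(1+e^{-3.1920}) = 0.9605
P_2 = 1/(1+e^{-0.8800}) = 0.7068
L = (1−P_1) × P_2 = 0.0395 × 0.7068 = 0.02790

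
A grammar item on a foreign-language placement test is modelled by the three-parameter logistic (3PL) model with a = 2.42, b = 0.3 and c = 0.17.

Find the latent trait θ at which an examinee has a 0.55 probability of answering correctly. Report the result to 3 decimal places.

P(θ) = c + (1 − c) · 1 / (1 + exp(−a(θ − b)))
Remove guessing floor: (0.55 − 0.17)/(1 − 0.17) = 0.4578
logit = ln(0.4578/0.5422) = -0.1691
θ = b + logit/(a) = 0.3 + (-0.1691)/2.4200 = 0.2301

0.230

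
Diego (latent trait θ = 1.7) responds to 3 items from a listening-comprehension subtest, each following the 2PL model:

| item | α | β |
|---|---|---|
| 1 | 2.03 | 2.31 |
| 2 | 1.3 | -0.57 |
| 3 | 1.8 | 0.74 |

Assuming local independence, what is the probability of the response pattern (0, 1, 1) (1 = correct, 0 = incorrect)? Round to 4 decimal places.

P(θ) = 1 / (1 + exp(−α(θ − β)))
P_1 = 1/(1+e^{1.2383}) = 0.2247
P_2 = 1/(1+e^{-2.9510}) = 0.9503
P_3 = 1/(1+e^{-1.7280}) = 0.8492
L = (1−P_1) × P_2 × P_3 = 0.7753 × 0.9503 × 0.8492 = 0.62561

0.6256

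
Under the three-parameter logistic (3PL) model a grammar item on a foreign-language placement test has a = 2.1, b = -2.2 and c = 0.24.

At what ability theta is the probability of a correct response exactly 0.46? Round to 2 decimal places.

P(theta) = c + (1 − c) · 1 / (1 + exp(−a(theta − b)))
Remove guessing floor: (0.46 − 0.24)/(1 − 0.24) = 0.2895
logit = ln(0.2895/0.7105) = -0.8979
theta = b + logit/(a) = -2.2 + (-0.8979)/2.1000 = -2.6276

-2.63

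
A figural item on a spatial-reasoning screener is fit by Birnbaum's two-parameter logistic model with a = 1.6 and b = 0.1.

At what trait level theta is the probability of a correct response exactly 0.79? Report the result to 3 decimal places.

P(theta) = 1 / (1 + exp(−a(theta − b)))
logit = ln(0.7900/0.2100) = 1.3249
theta = b + logit/(a) = 0.1 + 1.3249/1.6000 = 0.9281

0.928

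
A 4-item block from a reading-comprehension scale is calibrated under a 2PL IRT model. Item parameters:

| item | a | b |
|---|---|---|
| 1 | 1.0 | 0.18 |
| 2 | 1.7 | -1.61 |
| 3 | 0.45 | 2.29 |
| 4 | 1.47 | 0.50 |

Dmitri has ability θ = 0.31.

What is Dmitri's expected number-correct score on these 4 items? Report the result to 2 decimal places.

2.22

P(θ) = 1 / (1 + exp(−a(θ − b)))
P_1 = 1/(1+e^{-0.1300}) = 0.5325
P_2 = 1/(1+e^{-3.2640}) = 0.9632
P_3 = 1/(1+e^{0.8910}) = 0.2909
P_4 = 1/(1+e^{0.2793}) = 0.4306
E[score] = 0.5325 + 0.9632 + 0.2909 + 0.4306 = 2.2172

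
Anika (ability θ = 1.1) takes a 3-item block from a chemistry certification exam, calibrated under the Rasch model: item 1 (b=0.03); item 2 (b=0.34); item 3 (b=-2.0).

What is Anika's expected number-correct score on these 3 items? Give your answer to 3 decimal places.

2.383

P(θ) = 1 / (1 + exp(−(θ − b)))
P_1 = 1/(1+e^{-1.0700}) = 0.7446
P_2 = 1/(1+e^{-0.7600}) = 0.6814
P_3 = 1/(1+e^{-3.1000}) = 0.9569
E[score] = 0.7446 + 0.6814 + 0.9569 = 2.3828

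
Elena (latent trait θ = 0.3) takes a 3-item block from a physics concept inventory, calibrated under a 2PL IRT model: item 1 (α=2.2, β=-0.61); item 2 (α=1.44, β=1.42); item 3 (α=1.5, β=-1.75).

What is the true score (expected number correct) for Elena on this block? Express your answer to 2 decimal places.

P(θ) = 1 / (1 + exp(−α(θ − β)))
P_1 = 1/(1+e^{-2.0020}) = 0.8810
P_2 = 1/(1+e^{1.6128}) = 0.1662
P_3 = 1/(1+e^{-3.0750}) = 0.9558
E[score] = 0.8810 + 0.1662 + 0.9558 = 2.0031

2.00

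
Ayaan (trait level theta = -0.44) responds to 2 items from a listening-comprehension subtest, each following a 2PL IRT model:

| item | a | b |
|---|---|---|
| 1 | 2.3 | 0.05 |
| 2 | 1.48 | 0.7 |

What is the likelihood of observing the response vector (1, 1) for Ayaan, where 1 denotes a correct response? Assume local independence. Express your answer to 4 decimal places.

P(theta) = 1 / (1 + exp(−a(theta − b)))
P_1 = 1/(1+e^{1.1270}) = 0.2447
P_2 = 1/(1+e^{1.6872}) = 0.1561
L = P_1 × P_2 = 0.2447 × 0.1561 = 0.03821

0.0382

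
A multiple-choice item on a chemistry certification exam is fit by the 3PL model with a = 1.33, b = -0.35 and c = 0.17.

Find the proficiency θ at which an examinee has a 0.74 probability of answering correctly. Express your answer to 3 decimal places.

P(θ) = c + (1 − c) · 1 / (1 + exp(−a(θ − b)))
Remove guessing floor: (0.74 − 0.17)/(1 − 0.17) = 0.6867
logit = ln(0.6867/0.3133) = 0.7850
θ = b + logit/(a) = -0.35 + 0.7850/1.3300 = 0.2402

0.240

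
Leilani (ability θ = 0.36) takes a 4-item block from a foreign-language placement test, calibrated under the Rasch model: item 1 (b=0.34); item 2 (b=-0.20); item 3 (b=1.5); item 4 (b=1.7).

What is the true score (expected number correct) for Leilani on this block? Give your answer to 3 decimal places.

1.591

P(θ) = 1 / (1 + exp(−(θ − b)))
P_1 = 1/(1+e^{-0.0200}) = 0.5050
P_2 = 1/(1+e^{-0.5600}) = 0.6365
P_3 = 1/(1+e^{1.1400}) = 0.2423
P_4 = 1/(1+e^{1.3400}) = 0.2075
E[score] = 0.5050 + 0.6365 + 0.2423 + 0.2075 = 1.5913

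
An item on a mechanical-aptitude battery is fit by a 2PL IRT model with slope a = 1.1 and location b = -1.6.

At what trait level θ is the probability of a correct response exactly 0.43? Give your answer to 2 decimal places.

P(θ) = 1 / (1 + exp(−a(θ − b)))
logit = ln(0.4300/0.5700) = -0.2819
θ = b + logit/(a) = -1.6 + (-0.2819)/1.1000 = -1.8562

-1.86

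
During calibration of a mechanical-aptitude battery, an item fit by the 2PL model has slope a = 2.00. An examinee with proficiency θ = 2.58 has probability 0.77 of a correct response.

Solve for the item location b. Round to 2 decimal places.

1.98

P(θ) = 1 / (1 + exp(−a(θ − b)))
logit(0.77) = ln(0.77/0.23) = 1.2083
b = θ − logit/(a) = 2.58 − 1.2083/2.0000 = 1.9758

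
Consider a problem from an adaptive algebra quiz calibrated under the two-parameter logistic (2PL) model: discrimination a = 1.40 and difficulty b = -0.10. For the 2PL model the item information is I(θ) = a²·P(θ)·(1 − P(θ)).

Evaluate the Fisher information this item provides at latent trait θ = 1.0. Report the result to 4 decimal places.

P = 1/(1+e^{-1.5400}) = 0.8235
P(1−P) = 0.8235 × 0.1765 = 0.1454
I = a² × P(1−P) = 1.40² × 0.1454 = 0.28493

0.2849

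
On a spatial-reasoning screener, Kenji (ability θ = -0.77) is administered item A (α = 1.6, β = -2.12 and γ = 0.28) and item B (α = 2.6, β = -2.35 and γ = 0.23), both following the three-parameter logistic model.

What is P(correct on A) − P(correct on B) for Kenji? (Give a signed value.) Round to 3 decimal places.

-0.062

P(θ) = γ + (1 − γ) · 1 / (1 + exp(−α(θ − β)))
P_A = 0.9256
P_B = 0.9875
P_A − P_B = -0.0620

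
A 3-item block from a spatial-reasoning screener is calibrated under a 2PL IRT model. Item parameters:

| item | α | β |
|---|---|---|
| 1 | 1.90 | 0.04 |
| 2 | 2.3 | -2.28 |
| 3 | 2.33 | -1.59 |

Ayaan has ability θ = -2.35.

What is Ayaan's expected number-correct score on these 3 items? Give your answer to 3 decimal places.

P(θ) = 1 / (1 + exp(−α(θ − β)))
P_1 = 1/(1+e^{4.5410}) = 0.0106
P_2 = 1/(1+e^{0.1610}) = 0.4598
P_3 = 1/(1+e^{1.7708}) = 0.1454
E[score] = 0.0106 + 0.4598 + 0.1454 = 0.6158

0.616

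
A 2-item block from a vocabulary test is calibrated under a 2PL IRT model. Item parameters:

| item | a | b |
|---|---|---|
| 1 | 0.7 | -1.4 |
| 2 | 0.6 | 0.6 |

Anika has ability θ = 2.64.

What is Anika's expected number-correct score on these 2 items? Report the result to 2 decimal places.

P(θ) = 1 / (1 + exp(−a(θ − b)))
P_1 = 1/(1+e^{-2.8280}) = 0.9442
P_2 = 1/(1+e^{-1.2240}) = 0.7728
E[score] = 0.9442 + 0.7728 = 1.7169

1.72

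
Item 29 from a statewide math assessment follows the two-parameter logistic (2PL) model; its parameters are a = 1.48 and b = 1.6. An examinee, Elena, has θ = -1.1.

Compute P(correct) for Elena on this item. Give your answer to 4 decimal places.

P(θ) = 1 / (1 + exp(−a(θ − b)))
Exponent: 1.48 × (-1.1 − 1.6) = -3.9960
1/(1 + e^{3.9960}) = 0.0181

0.0181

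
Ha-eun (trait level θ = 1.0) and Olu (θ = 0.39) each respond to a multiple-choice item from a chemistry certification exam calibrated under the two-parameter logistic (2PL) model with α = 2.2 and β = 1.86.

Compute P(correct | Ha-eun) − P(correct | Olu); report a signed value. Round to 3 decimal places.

0.093

P(θ) = 1 / (1 + exp(−α(θ − β)))
P(Ha-eun) = 0.1310  [exponent -1.8920]
P(Olu) = 0.0379  [exponent -3.2340]
Difference = 0.1310 − 0.0379 = 0.0931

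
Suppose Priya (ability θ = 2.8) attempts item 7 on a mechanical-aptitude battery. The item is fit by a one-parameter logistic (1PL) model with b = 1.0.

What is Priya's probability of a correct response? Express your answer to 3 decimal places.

P(θ) = 1 / (1 + exp(−(θ − b)))
Exponent: (2.8 − 1.0) = 1.8000
1/(1 + e^{-1.8000}) = 0.8581
P = 0.8581

0.858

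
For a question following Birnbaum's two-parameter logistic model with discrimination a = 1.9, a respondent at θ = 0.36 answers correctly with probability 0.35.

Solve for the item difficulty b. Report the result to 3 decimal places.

0.686

P(θ) = 1 / (1 + exp(−a(θ − b)))
logit(0.35) = ln(0.35/0.65) = -0.6190
b = θ − logit/(a) = 0.36 − (-0.6190)/1.9000 = 0.6858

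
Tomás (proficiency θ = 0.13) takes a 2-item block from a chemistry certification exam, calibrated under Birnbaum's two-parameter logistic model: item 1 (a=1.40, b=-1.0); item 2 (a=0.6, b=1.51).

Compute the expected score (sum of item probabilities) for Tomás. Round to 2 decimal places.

1.13

P(θ) = 1 / (1 + exp(−a(θ − b)))
P_1 = 1/(1+e^{-1.5820}) = 0.8295
P_2 = 1/(1+e^{0.8280}) = 0.3041
E[score] = 0.8295 + 0.3041 = 1.1336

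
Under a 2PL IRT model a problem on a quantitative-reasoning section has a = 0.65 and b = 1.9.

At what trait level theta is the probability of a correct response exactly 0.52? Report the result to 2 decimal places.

P(theta) = 1 / (1 + exp(−a(theta − b)))
logit = ln(0.5200/0.4800) = 0.0800
theta = b + logit/(a) = 1.9 + 0.0800/0.6500 = 2.0231

2.02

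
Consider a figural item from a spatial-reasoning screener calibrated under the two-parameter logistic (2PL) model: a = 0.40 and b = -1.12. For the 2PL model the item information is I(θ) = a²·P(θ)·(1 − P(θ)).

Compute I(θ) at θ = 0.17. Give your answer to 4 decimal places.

0.0375

P = 1/(1+e^{-0.5160}) = 0.6262
P(1−P) = 0.6262 × 0.3738 = 0.2341
I = a² × P(1−P) = 0.40² × 0.2341 = 0.03745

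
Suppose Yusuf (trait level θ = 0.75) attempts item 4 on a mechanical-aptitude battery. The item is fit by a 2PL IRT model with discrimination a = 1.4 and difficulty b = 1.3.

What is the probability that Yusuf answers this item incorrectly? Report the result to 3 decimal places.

P(θ) = 1 / (1 + exp(−a(θ − b)))
Exponent: 1.4 × (0.75 − 1.3) = -0.7700
1/(1 + e^{0.7700}) = 0.3165
P(incorrect) = 1 − 0.3165 = 0.6835

0.684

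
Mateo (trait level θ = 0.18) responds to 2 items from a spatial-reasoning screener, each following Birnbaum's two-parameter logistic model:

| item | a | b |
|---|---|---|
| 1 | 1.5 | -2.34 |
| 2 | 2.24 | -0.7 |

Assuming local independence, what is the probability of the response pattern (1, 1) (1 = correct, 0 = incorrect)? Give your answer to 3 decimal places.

P(θ) = 1 / (1 + exp(−a(θ − b)))
P_1 = 1/(1+e^{-3.7800}) = 0.9777
P_2 = 1/(1+e^{-1.9712}) = 0.8777
L = P_1 × P_2 = 0.9777 × 0.8777 = 0.85815

0.858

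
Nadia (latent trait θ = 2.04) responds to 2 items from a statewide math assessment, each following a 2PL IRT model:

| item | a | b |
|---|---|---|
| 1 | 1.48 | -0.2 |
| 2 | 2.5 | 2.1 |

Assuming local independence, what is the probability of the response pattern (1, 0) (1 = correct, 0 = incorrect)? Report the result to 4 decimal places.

P(θ) = 1 / (1 + exp(−a(θ − b)))
P_1 = 1/(1+e^{-3.3152}) = 0.9649
P_2 = 1/(1+e^{0.1500}) = 0.4626
L = P_1 × (1−P_2) = 0.9649 × 0.5374 = 0.51859

0.5186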